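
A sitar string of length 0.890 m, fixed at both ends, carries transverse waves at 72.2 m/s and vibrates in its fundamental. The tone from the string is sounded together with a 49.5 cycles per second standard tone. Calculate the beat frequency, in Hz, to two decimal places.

For a string fixed at both ends, f_n = n·v/(2L) = 1·72.2/(2·0.890) = 40.5618 Hz.
f_beat = |40.5618 − 49.5| = 8.94 Hz.

8.94 Hz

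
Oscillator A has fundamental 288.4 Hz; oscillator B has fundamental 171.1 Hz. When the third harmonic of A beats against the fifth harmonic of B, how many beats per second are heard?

9.7 Hz

Third harmonic of the first: 3·288.4 = 865.2 Hz.
Fifth harmonic of the second: 5·171.1 = 855.5 Hz.
f_beat = |865.2 − 855.5| = 9.7 Hz.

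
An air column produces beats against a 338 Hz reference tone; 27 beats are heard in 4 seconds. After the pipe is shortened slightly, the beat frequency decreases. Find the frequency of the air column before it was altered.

Beat frequency = 27/4 = 6.75 Hz.
|f − 338| = 6.75, so the air column was at either 331.25 Hz or 344.75 Hz.
A shorter pipe has a higher fundamental; the adjustment raises the air column's frequency.
The beat rate fell, so the adjustment moved the air column toward 338 Hz — it must have started below the reference.

331.25 Hz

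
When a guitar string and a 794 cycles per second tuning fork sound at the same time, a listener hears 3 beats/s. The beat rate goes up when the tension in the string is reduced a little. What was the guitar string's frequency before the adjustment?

791 Hz

|f − 794| = 3, so the guitar string was at either 791 Hz or 797 Hz.
Lower tension means lower frequency; the adjustment lowers the guitar string's frequency.
The beat rate rose, so the adjustment moved the guitar string further from 794 Hz — it was already below the reference.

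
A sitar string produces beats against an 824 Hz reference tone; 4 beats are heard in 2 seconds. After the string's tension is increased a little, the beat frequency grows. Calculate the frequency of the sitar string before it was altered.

826 Hz

Beat frequency = 4/2 = 2 Hz.
|f − 824| = 2, so the sitar string was at either 822 Hz or 826 Hz.
Higher tension means higher frequency; the adjustment raises the sitar string's frequency.
The beat rate rose, so the adjustment moved the sitar string further from 824 Hz — it was already above the reference.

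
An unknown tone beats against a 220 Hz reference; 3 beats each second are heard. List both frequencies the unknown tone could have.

|f − 220| = 3, so f = 220 ± 3.

217 Hz or 223 Hz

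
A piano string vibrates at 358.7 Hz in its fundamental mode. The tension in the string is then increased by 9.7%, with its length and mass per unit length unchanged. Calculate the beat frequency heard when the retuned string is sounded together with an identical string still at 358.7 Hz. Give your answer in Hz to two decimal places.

16.99 Hz

For a string, f ∝ √T, so the new frequency is 358.7·√1.097 = 375.6944 Hz.
f_beat = |375.6944 − 358.7| = 16.99 Hz.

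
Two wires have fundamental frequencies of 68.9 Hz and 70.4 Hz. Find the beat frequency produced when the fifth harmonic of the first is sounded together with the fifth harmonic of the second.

Fifth harmonic of the first: 5·68.9 = 344.5 Hz.
Fifth harmonic of the second: 5·70.4 = 352.0 Hz.
f_beat = |344.5 − 352.0| = 7.5 Hz.

7.5 Hz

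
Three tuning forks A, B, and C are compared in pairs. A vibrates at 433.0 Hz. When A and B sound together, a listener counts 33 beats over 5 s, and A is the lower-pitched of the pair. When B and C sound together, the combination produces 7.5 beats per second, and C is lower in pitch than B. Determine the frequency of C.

A–B: Beat frequency = 33/5 = 6.6 Hz.
B is above A, so f_B = 433.0 + 6.6 = 439.6 Hz.
C is below B, so f_C = 439.6 − 7.5 = 432.1 Hz.

432.1 Hz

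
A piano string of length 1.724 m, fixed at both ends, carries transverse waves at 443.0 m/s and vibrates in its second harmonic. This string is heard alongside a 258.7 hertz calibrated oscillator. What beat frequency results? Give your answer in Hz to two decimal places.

1.74 Hz

For a string fixed at both ends, f_n = n·v/(2L) = 2·443.0/(2·1.724) = 256.9606 Hz.
f_beat = |256.9606 − 258.7| = 1.74 Hz.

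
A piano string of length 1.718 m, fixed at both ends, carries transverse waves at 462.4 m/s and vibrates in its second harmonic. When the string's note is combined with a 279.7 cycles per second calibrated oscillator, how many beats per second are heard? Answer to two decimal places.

10.55 Hz

For a string fixed at both ends, f_n = n·v/(2L) = 2·462.4/(2·1.718) = 269.1502 Hz.
f_beat = |269.1502 − 279.7| = 10.55 Hz.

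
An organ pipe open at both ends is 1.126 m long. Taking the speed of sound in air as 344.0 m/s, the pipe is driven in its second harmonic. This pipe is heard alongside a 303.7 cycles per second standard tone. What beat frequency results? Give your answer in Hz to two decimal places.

1.81 Hz

Open pipe: f_n = n·v/(2L) = 2·344.0/(2·1.126) = 305.5062 Hz.
f_beat = |305.5062 − 303.7| = 1.81 Hz.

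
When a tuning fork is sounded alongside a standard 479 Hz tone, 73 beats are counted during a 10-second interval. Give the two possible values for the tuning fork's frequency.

471.7 Hz or 486.3 Hz

Beat frequency = 73/10 = 7.3 Hz.
|f − 479| = 7.3, so f = 479 ± 7.3.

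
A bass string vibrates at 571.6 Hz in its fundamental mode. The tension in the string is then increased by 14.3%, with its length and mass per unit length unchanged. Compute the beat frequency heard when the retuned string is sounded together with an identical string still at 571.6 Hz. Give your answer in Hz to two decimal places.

39.50 Hz

For a string, f ∝ √T, so the new frequency is 571.6·√1.143 = 611.1043 Hz.
f_beat = |611.1043 − 571.6| = 39.50 Hz.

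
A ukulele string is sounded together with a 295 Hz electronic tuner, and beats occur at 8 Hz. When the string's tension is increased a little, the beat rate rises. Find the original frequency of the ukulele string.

303 Hz

|f − 295| = 8, so the ukulele string was at either 287 Hz or 303 Hz.
Higher tension means higher frequency; the adjustment raises the ukulele string's frequency.
The beat rate rose, so the adjustment moved the ukulele string further from 295 Hz — it was already above the reference.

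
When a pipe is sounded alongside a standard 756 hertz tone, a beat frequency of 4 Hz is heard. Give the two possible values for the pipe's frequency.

752 Hz or 760 Hz

|f − 756| = 4, so f = 756 ± 4.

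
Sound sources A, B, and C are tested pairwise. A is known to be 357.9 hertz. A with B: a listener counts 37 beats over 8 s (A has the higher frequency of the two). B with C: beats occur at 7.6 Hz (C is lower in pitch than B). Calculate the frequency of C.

345.675 Hz

A–B: Beat frequency = 37/8 = 4.625 Hz.
B is below A, so f_B = 357.9 − 4.625 = 353.275 Hz.
C is below B, so f_C = 353.275 − 7.6 = 345.675 Hz.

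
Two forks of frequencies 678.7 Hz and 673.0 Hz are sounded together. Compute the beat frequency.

The beat frequency equals the magnitude of the frequency difference.
|678.7 − 673.0| = 5.7 Hz.

5.7 Hz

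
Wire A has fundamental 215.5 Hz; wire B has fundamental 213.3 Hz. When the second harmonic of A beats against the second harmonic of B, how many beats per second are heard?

Second harmonic of the first: 2·215.5 = 431.0 Hz.
Second harmonic of the second: 2·213.3 = 426.6 Hz.
f_beat = |431.0 − 426.6| = 4.4 Hz.

4.4 Hz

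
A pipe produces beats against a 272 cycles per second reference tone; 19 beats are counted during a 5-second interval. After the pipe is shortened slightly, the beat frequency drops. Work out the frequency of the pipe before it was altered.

268.2 Hz

Beat frequency = 19/5 = 3.8 Hz.
|f − 272| = 3.8, so the pipe was at either 268.2 Hz or 275.8 Hz.
A shorter pipe has a higher fundamental; the adjustment raises the pipe's frequency.
The beat rate fell, so the adjustment moved the pipe toward 272 Hz — it must have started below the reference.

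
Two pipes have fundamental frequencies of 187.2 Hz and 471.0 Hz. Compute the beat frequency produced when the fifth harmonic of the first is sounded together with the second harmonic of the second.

Fifth harmonic of the first: 5·187.2 = 936.0 Hz.
Second harmonic of the second: 2·471.0 = 942.0 Hz.
f_beat = |936.0 − 942.0| = 6.0 Hz.

6.0 Hz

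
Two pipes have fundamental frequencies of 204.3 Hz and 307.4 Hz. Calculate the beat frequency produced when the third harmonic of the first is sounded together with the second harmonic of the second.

1.9 Hz

Third harmonic of the first: 3·204.3 = 612.9 Hz.
Second harmonic of the second: 2·307.4 = 614.8 Hz.
f_beat = |612.9 − 614.8| = 1.9 Hz.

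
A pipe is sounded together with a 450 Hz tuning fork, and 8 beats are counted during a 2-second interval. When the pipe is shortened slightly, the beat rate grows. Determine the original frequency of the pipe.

Beat frequency = 8/2 = 4 Hz.
|f − 450| = 4, so the pipe was at either 446 Hz or 454 Hz.
A shorter pipe has a higher fundamental; the adjustment raises the pipe's frequency.
The beat rate rose, so the adjustment moved the pipe further from 450 Hz — it was already above the reference.

454 Hz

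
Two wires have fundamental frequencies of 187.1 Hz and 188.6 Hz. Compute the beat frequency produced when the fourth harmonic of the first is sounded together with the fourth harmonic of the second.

Fourth harmonic of the first: 4·187.1 = 748.4 Hz.
Fourth harmonic of the second: 4·188.6 = 754.4 Hz.
f_beat = |748.4 − 754.4| = 6.0 Hz.

6.0 Hz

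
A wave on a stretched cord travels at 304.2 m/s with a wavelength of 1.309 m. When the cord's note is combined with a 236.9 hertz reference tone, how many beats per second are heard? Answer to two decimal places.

4.51 Hz

Source frequency f = v/λ = 304.2/1.309 = 232.3911 Hz.
f_beat = |232.3911 − 236.9| = 4.51 Hz.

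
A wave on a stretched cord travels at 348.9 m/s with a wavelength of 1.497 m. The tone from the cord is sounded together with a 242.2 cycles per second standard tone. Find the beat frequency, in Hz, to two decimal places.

Source frequency f = v/λ = 348.9/1.497 = 233.0661 Hz.
f_beat = |233.0661 − 242.2| = 9.13 Hz.

9.13 Hz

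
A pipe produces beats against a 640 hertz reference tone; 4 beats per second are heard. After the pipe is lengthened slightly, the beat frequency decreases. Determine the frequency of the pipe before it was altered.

644 Hz

|f − 640| = 4, so the pipe was at either 636 Hz or 644 Hz.
A longer pipe has a lower fundamental; the adjustment lowers the pipe's frequency.
The beat rate fell, so the adjustment moved the pipe toward 640 Hz — it must have started above the reference.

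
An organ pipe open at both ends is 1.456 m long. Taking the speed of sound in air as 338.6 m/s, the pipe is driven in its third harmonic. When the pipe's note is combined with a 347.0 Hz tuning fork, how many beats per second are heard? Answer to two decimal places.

Open pipe: f_n = n·v/(2L) = 3·338.6/(2·1.456) = 348.8324 Hz.
f_beat = |348.8324 − 347.0| = 1.83 Hz.

1.83 Hz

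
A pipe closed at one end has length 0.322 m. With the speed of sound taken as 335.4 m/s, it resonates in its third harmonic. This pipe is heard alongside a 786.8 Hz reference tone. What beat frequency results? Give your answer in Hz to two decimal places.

5.59 Hz

Closed pipe (odd harmonics): f_n = n·v/(4L) = 3·335.4/(4·0.322) = 781.2112 Hz.
f_beat = |781.2112 − 786.8| = 5.59 Hz.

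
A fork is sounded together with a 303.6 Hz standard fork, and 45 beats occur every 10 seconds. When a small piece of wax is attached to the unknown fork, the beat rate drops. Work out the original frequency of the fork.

Beat frequency = 45/10 = 4.5 Hz.
|f − 303.6| = 4.5, so the fork was at either 299.1 Hz or 308.1 Hz.
Loading a fork with wax lowers its frequency; the adjustment lowers the fork's frequency.
The beat rate fell, so the adjustment moved the fork toward 303.6 Hz — it must have started above the reference.

308.1 Hz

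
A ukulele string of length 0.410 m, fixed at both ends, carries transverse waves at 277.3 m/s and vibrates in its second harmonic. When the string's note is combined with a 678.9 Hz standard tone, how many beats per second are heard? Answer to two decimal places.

2.56 Hz

For a string fixed at both ends, f_n = n·v/(2L) = 2·277.3/(2·0.410) = 676.3415 Hz.
f_beat = |676.3415 − 678.9| = 2.56 Hz.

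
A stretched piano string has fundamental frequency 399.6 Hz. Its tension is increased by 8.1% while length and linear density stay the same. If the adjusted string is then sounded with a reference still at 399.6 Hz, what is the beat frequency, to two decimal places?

For a string, f ∝ √T, so the new frequency is 399.6·√1.081 = 415.4687 Hz.
f_beat = |415.4687 − 399.6| = 15.87 Hz.

15.87 Hz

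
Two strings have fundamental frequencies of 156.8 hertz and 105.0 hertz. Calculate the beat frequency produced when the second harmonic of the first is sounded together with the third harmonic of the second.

Second harmonic of the first: 2·156.8 = 313.6 Hz.
Third harmonic of the second: 3·105.0 = 315.0 Hz.
f_beat = |313.6 − 315.0| = 1.4 Hz.

1.4 Hz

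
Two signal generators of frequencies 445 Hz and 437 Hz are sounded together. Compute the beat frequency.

8 Hz

Beats arise from superposition of two nearby frequencies; the beat rate is |f₁ − f₂|.
|445 − 437| = 8 Hz.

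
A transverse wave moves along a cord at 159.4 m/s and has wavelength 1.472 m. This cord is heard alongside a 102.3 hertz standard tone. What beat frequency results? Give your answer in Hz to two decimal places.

Source frequency f = v/λ = 159.4/1.472 = 108.2880 Hz.
f_beat = |108.2880 − 102.3| = 5.99 Hz.

5.99 Hz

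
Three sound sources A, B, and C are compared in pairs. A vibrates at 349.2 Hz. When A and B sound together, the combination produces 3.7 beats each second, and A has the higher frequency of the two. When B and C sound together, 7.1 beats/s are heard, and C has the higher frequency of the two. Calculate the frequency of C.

B is below A, so f_B = 349.2 − 3.7 = 345.5 Hz.
C is above B, so f_C = 345.5 + 7.1 = 352.6 Hz.

352.6 Hz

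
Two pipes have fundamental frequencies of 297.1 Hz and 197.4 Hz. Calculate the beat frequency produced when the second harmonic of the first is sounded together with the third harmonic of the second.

2.0 Hz

Second harmonic of the first: 2·297.1 = 594.2 Hz.
Third harmonic of the second: 3·197.4 = 592.2 Hz.
f_beat = |594.2 − 592.2| = 2.0 Hz.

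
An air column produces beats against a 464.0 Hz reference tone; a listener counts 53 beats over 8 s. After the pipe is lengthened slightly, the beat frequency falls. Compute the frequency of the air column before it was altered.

470.625 Hz

Beat frequency = 53/8 = 6.625 Hz.
|f − 464.0| = 6.625, so the air column was at either 457.375 Hz or 470.625 Hz.
A longer pipe has a lower fundamental; the adjustment lowers the air column's frequency.
The beat rate fell, so the adjustment moved the air column toward 464.0 Hz — it must have started above the reference.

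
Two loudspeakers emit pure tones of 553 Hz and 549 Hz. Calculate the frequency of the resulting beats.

The beat frequency equals the magnitude of the frequency difference.
|553 − 549| = 4 Hz.

4 Hz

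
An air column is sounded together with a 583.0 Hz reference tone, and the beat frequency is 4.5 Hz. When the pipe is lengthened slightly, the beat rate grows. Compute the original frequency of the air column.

578.5 Hz

|f − 583.0| = 4.5, so the air column was at either 578.5 Hz or 587.5 Hz.
A longer pipe has a lower fundamental; the adjustment lowers the air column's frequency.
The beat rate rose, so the adjustment moved the air column further from 583.0 Hz — it was already below the reference.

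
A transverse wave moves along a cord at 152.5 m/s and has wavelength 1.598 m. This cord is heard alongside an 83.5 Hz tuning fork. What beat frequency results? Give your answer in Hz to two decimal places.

11.93 Hz

Source frequency f = v/λ = 152.5/1.598 = 95.4318 Hz.
f_beat = |95.4318 − 83.5| = 11.93 Hz.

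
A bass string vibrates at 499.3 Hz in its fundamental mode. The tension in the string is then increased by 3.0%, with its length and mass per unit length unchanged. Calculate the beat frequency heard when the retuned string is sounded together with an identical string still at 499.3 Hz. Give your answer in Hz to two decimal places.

7.43 Hz

For a string, f ∝ √T, so the new frequency is 499.3·√1.030 = 506.7342 Hz.
f_beat = |506.7342 − 499.3| = 7.43 Hz.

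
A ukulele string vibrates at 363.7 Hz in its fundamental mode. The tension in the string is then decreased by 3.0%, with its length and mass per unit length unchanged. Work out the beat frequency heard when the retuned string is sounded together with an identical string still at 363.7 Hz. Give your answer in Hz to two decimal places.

5.50 Hz

For a string, f ∝ √T, so the new frequency is 363.7·√0.970 = 358.2030 Hz.
f_beat = |358.2030 − 363.7| = 5.50 Hz.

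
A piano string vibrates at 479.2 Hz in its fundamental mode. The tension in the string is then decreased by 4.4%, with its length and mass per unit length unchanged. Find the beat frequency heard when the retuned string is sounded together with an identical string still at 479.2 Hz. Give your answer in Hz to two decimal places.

10.66 Hz

For a string, f ∝ √T, so the new frequency is 479.2·√0.956 = 468.5390 Hz.
f_beat = |468.5390 − 479.2| = 10.66 Hz.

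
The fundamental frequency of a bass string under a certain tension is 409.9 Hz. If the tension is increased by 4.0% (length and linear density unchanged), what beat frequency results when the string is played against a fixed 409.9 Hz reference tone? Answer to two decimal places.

For a string, f ∝ √T, so the new frequency is 409.9·√1.040 = 418.0176 Hz.
f_beat = |418.0176 − 409.9| = 8.12 Hz.

8.12 Hz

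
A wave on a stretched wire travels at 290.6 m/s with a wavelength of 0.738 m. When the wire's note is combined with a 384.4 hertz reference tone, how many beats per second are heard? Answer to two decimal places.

Source frequency f = v/λ = 290.6/0.738 = 393.7669 Hz.
f_beat = |393.7669 − 384.4| = 9.37 Hz.

9.37 Hz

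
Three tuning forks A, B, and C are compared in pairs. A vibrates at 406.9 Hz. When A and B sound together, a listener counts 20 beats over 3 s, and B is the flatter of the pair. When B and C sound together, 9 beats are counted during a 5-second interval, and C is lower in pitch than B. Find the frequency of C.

398.4333 Hz

A–B: Beat frequency = 20/3 = 6.6667 Hz.
B is below A, so f_B = 406.9 − 6.6667 = 400.2333 Hz.
B–C: Beat frequency = 9/5 = 1.8 Hz.
C is below B, so f_C = 400.2333 − 1.8 = 398.4333 Hz.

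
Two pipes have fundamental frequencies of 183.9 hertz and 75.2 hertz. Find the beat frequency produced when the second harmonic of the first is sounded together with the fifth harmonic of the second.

8.2 Hz

Second harmonic of the first: 2·183.9 = 367.8 Hz.
Fifth harmonic of the second: 5·75.2 = 376.0 Hz.
f_beat = |367.8 − 376.0| = 8.2 Hz.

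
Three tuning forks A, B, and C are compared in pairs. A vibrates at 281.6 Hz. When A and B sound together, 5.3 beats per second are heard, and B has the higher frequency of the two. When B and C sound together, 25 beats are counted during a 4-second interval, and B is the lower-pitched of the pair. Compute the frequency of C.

B is above A, so f_B = 281.6 + 5.3 = 286.9 Hz.
B–C: Beat frequency = 25/4 = 6.25 Hz.
C is above B, so f_C = 286.9 + 6.25 = 293.15 Hz.

293.15 Hz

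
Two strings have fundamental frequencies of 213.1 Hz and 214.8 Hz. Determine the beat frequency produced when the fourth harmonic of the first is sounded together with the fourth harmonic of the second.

Fourth harmonic of the first: 4·213.1 = 852.4 Hz.
Fourth harmonic of the second: 4·214.8 = 859.2 Hz.
f_beat = |852.4 − 859.2| = 6.8 Hz.

6.8 Hz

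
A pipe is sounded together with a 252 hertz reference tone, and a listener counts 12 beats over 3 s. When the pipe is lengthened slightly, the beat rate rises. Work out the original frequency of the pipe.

Beat frequency = 12/3 = 4 Hz.
|f − 252| = 4, so the pipe was at either 248 Hz or 256 Hz.
A longer pipe has a lower fundamental; the adjustment lowers the pipe's frequency.
The beat rate rose, so the adjustment moved the pipe further from 252 Hz — it was already below the reference.

248 Hz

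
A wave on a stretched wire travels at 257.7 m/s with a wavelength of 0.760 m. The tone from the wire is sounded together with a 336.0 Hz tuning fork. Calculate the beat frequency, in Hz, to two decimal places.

3.08 Hz

Source frequency f = v/λ = 257.7/0.760 = 339.0789 Hz.
f_beat = |339.0789 − 336.0| = 3.08 Hz.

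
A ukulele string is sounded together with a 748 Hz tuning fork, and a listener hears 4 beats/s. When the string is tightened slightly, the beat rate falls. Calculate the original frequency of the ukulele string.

|f − 748| = 4, so the ukulele string was at either 744 Hz or 752 Hz.
Increasing tension raises a string's frequency; the adjustment raises the ukulele string's frequency.
The beat rate fell, so the adjustment moved the ukulele string toward 748 Hz — it must have started below the reference.

744 Hz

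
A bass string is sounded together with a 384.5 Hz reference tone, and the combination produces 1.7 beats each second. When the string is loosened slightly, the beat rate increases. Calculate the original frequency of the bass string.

382.8 Hz

|f − 384.5| = 1.7, so the bass string was at either 382.8 Hz or 386.2 Hz.
Reducing tension lowers a string's frequency; the adjustment lowers the bass string's frequency.
The beat rate rose, so the adjustment moved the bass string further from 384.5 Hz — it was already below the reference.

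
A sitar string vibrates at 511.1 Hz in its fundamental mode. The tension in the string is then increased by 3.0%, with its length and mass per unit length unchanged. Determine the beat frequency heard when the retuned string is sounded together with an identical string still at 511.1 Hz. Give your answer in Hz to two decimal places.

7.61 Hz

For a string, f ∝ √T, so the new frequency is 511.1·√1.030 = 518.7098 Hz.
f_beat = |518.7098 − 511.1| = 7.61 Hz.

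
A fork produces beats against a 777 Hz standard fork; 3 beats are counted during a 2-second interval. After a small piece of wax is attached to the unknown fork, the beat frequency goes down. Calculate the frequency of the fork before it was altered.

Beat frequency = 3/2 = 1.5 Hz.
|f − 777| = 1.5, so the fork was at either 775.5 Hz or 778.5 Hz.
Loading a fork with wax lowers its frequency; the adjustment lowers the fork's frequency.
The beat rate fell, so the adjustment moved the fork toward 777 Hz — it must have started above the reference.

778.5 Hz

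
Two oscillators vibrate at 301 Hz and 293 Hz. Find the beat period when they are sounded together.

0.125 s

f_beat = |301 − 293| = 8 Hz.
Beat period T = 1 / f_beat = 1 / 8 s.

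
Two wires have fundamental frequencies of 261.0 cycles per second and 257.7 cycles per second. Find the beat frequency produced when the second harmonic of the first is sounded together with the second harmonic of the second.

6.6 Hz

Second harmonic of the first: 2·261.0 = 522.0 Hz.
Second harmonic of the second: 2·257.7 = 515.4 Hz.
f_beat = |522.0 − 515.4| = 6.6 Hz.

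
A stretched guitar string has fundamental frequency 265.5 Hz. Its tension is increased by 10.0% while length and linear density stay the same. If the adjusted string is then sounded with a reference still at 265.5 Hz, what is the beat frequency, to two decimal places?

For a string, f ∝ √T, so the new frequency is 265.5·√1.100 = 278.4587 Hz.
f_beat = |278.4587 − 265.5| = 12.96 Hz.

12.96 Hz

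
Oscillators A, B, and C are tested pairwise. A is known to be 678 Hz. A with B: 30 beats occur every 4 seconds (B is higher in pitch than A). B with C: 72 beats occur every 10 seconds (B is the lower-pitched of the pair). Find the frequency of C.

A–B: Beat frequency = 30/4 = 7.5 Hz.
B is above A, so f_B = 678 + 7.5 = 685.5 Hz.
B–C: Beat frequency = 72/10 = 7.2 Hz.
C is above B, so f_C = 685.5 + 7.2 = 692.7 Hz.

692.7 Hz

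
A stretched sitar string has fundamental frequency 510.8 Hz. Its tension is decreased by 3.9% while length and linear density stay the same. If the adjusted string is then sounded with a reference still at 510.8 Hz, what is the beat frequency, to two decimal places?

10.06 Hz

For a string, f ∝ √T, so the new frequency is 510.8·√0.961 = 500.7403 Hz.
f_beat = |500.7403 − 510.8| = 10.06 Hz.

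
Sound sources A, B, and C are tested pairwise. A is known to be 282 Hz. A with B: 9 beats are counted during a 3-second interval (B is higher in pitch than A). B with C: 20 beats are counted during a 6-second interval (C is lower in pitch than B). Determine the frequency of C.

A–B: Beat frequency = 9/3 = 3 Hz.
B is above A, so f_B = 282 + 3 = 285 Hz.
B–C: Beat frequency = 20/6 = 3.3333 Hz.
C is below B, so f_C = 285 − 3.3333 = 281.6667 Hz.

281.6667 Hz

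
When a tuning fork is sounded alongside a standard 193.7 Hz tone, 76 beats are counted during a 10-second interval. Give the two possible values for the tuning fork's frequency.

Beat frequency = 76/10 = 7.6 Hz.
|f − 193.7| = 7.6, so f = 193.7 ± 7.6.

186.1 Hz or 201.3 Hz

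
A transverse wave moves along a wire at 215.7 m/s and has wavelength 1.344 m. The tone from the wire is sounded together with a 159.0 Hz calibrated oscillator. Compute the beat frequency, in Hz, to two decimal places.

1.49 Hz

Source frequency f = v/λ = 215.7/1.344 = 160.4911 Hz.
f_beat = |160.4911 − 159.0| = 1.49 Hz.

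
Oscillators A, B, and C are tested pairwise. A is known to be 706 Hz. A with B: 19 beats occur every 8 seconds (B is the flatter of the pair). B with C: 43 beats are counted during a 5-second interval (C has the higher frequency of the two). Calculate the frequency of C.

712.225 Hz

A–B: Beat frequency = 19/8 = 2.375 Hz.
B is below A, so f_B = 706 − 2.375 = 703.625 Hz.
B–C: Beat frequency = 43/5 = 8.6 Hz.
C is above B, so f_C = 703.625 + 8.6 = 712.225 Hz.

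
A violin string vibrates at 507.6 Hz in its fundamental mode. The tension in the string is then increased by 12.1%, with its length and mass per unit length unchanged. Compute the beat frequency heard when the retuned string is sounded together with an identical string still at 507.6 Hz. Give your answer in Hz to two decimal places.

29.83 Hz

For a string, f ∝ √T, so the new frequency is 507.6·√1.121 = 537.4331 Hz.
f_beat = |537.4331 − 507.6| = 29.83 Hz.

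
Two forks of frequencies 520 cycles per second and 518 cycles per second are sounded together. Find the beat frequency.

The beat frequency equals the magnitude of the frequency difference.
|520 − 518| = 2 Hz.

2 Hz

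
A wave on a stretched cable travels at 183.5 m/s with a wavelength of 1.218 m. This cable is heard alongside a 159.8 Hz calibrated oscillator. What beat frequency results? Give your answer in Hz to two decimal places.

Source frequency f = v/λ = 183.5/1.218 = 150.6568 Hz.
f_beat = |150.6568 − 159.8| = 9.14 Hz.

9.14 Hz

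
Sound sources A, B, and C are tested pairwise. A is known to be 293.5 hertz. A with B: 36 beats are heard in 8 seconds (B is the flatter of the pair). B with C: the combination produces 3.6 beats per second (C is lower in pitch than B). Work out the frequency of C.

A–B: Beat frequency = 36/8 = 4.5 Hz.
B is below A, so f_B = 293.5 − 4.5 = 289 Hz.
C is below B, so f_C = 289 − 3.6 = 285.4 Hz.

285.4 Hz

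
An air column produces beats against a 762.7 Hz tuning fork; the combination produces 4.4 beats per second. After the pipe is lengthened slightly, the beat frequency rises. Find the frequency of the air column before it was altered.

|f − 762.7| = 4.4, so the air column was at either 758.3 Hz or 767.1 Hz.
A longer pipe has a lower fundamental; the adjustment lowers the air column's frequency.
The beat rate rose, so the adjustment moved the air column further from 762.7 Hz — it was already below the reference.

758.3 Hz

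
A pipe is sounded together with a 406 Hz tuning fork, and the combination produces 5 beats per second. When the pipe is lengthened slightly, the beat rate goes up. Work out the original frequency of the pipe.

|f − 406| = 5, so the pipe was at either 401 Hz or 411 Hz.
A longer pipe has a lower fundamental; the adjustment lowers the pipe's frequency.
The beat rate rose, so the adjustment moved the pipe further from 406 Hz — it was already below the reference.

401 Hz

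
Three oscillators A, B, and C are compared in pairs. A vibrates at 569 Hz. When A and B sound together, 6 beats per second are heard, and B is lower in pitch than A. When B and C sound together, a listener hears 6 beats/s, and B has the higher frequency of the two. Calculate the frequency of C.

B is below A, so f_B = 569 − 6 = 563 Hz.
C is below B, so f_C = 563 − 6 = 557 Hz.

557 Hz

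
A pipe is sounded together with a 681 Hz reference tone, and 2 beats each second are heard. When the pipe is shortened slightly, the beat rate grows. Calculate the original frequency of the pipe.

|f − 681| = 2, so the pipe was at either 679 Hz or 683 Hz.
A shorter pipe has a higher fundamental; the adjustment raises the pipe's frequency.
The beat rate rose, so the adjustment moved the pipe further from 681 Hz — it was already above the reference.

683 Hz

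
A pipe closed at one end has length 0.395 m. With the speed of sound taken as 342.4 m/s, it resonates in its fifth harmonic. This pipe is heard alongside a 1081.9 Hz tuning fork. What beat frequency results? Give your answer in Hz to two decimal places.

1.64 Hz

Closed pipe (odd harmonics): f_n = n·v/(4L) = 5·342.4/(4·0.395) = 1083.5443 Hz.
f_beat = |1083.5443 − 1081.9| = 1.64 Hz.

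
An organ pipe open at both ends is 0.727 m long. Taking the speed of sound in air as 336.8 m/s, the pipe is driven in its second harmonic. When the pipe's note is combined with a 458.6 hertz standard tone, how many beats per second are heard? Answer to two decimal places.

4.67 Hz

Open pipe: f_n = n·v/(2L) = 2·336.8/(2·0.727) = 463.2737 Hz.
f_beat = |463.2737 − 458.6| = 4.67 Hz.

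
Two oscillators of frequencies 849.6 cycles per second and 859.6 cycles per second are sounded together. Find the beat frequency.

Beats arise from superposition of two nearby frequencies; the beat rate is |f₁ − f₂|.
|849.6 − 859.6| = 10 Hz.

10 Hz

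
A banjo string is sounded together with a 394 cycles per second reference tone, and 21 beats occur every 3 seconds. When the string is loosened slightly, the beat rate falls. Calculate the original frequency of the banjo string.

401 Hz

Beat frequency = 21/3 = 7 Hz.
|f − 394| = 7, so the banjo string was at either 387 Hz or 401 Hz.
Reducing tension lowers a string's frequency; the adjustment lowers the banjo string's frequency.
The beat rate fell, so the adjustment moved the banjo string toward 394 Hz — it must have started above the reference.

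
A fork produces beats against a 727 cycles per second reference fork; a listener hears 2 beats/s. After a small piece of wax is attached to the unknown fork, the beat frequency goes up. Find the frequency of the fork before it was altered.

725 Hz

|f − 727| = 2, so the fork was at either 725 Hz or 729 Hz.
Loading a fork with wax lowers its frequency; the adjustment lowers the fork's frequency.
The beat rate rose, so the adjustment moved the fork further from 727 Hz — it was already below the reference.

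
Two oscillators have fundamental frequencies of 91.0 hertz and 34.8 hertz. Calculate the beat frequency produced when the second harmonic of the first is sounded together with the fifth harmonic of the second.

8.0 Hz

Second harmonic of the first: 2·91.0 = 182.0 Hz.
Fifth harmonic of the second: 5·34.8 = 174.0 Hz.
f_beat = |182.0 − 174.0| = 8.0 Hz.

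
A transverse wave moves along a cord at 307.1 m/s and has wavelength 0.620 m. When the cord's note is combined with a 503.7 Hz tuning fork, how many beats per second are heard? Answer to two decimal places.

8.38 Hz

Source frequency f = v/λ = 307.1/0.620 = 495.3226 Hz.
f_beat = |495.3226 − 503.7| = 8.38 Hz.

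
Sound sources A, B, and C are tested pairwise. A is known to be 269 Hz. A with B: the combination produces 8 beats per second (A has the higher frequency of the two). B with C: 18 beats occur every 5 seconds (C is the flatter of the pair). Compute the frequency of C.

B is below A, so f_B = 269 − 8 = 261 Hz.
B–C: Beat frequency = 18/5 = 3.6 Hz.
C is below B, so f_C = 261 − 3.6 = 257.4 Hz.

257.4 Hz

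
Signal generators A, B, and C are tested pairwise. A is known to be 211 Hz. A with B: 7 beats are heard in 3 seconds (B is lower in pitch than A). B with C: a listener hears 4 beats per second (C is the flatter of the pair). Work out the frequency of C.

A–B: Beat frequency = 7/3 = 2.3333 Hz.
B is below A, so f_B = 211 − 2.3333 = 208.6667 Hz.
C is below B, so f_C = 208.6667 − 4 = 204.6667 Hz.

204.6667 Hz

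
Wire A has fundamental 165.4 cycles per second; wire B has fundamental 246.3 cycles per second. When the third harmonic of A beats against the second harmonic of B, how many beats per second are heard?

3.6 Hz

Third harmonic of the first: 3·165.4 = 496.2 Hz.
Second harmonic of the second: 2·246.3 = 492.6 Hz.
f_beat = |496.2 − 492.6| = 3.6 Hz.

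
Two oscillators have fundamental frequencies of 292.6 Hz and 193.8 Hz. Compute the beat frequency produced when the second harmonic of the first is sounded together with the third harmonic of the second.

3.8 Hz

Second harmonic of the first: 2·292.6 = 585.2 Hz.
Third harmonic of the second: 3·193.8 = 581.4 Hz.
f_beat = |585.2 − 581.4| = 3.8 Hz.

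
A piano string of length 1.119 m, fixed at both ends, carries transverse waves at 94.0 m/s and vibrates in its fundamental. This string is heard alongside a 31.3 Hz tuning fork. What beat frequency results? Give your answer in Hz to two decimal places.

For a string fixed at both ends, f_n = n·v/(2L) = 1·94.0/(2·1.119) = 42.0018 Hz.
f_beat = |42.0018 − 31.3| = 10.70 Hz.

10.70 Hz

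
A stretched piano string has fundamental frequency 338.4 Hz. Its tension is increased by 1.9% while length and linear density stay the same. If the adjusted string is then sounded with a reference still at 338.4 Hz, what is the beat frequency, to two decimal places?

3.20 Hz

For a string, f ∝ √T, so the new frequency is 338.4·√1.019 = 341.5997 Hz.
f_beat = |341.5997 − 338.4| = 3.20 Hz.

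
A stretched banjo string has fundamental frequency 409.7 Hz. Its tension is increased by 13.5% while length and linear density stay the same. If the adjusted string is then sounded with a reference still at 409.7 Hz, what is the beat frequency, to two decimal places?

For a string, f ∝ √T, so the new frequency is 409.7·√1.135 = 436.4795 Hz.
f_beat = |436.4795 − 409.7| = 26.78 Hz.

26.78 Hz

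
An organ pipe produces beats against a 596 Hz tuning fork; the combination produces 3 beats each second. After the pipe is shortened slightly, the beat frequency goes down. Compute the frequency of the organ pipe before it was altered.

|f − 596| = 3, so the organ pipe was at either 593 Hz or 599 Hz.
A shorter pipe has a higher fundamental; the adjustment raises the organ pipe's frequency.
The beat rate fell, so the adjustment moved the organ pipe toward 596 Hz — it must have started below the reference.

593 Hz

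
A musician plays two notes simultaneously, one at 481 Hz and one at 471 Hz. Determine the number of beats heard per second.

10 Hz

f_beat = |f₁ − f₂|.
|481 − 471| = 10 Hz.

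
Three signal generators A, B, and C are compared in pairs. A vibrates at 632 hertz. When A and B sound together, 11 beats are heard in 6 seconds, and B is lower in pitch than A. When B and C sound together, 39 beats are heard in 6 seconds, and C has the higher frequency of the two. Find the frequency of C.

636.6667 Hz

A–B: Beat frequency = 11/6 = 1.8333 Hz.
B is below A, so f_B = 632 − 1.8333 = 630.1667 Hz.
B–C: Beat frequency = 39/6 = 6.5 Hz.
C is above B, so f_C = 630.1667 + 6.5 = 636.6667 Hz.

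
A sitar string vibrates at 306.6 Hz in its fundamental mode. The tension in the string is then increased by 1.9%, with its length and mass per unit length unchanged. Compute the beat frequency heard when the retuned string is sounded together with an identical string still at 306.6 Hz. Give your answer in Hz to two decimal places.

For a string, f ∝ √T, so the new frequency is 306.6·√1.019 = 309.4990 Hz.
f_beat = |309.4990 − 306.6| = 2.90 Hz.

2.90 Hz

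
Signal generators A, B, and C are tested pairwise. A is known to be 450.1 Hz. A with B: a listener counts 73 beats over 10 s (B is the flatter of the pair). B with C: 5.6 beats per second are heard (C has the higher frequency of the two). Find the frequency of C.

448.4 Hz

A–B: Beat frequency = 73/10 = 7.3 Hz.
B is below A, so f_B = 450.1 − 7.3 = 442.8 Hz.
C is above B, so f_C = 442.8 + 5.6 = 448.4 Hz.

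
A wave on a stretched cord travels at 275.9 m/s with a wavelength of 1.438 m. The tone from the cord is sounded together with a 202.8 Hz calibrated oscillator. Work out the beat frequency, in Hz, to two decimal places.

10.94 Hz

Source frequency f = v/λ = 275.9/1.438 = 191.8637 Hz.
f_beat = |191.8637 − 202.8| = 10.94 Hz.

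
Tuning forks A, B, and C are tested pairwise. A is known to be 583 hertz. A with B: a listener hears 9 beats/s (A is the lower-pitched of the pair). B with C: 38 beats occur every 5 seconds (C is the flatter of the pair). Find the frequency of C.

B is above A, so f_B = 583 + 9 = 592 Hz.
B–C: Beat frequency = 38/5 = 7.6 Hz.
C is below B, so f_C = 592 − 7.6 = 584.4 Hz.

584.4 Hz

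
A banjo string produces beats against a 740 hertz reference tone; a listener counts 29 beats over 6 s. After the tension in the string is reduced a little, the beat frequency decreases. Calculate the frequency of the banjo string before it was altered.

Beat frequency = 29/6 = 4.8333 Hz.
|f − 740| = 4.8333, so the banjo string was at either 735.1667 Hz or 744.8333 Hz.
Lower tension means lower frequency; the adjustment lowers the banjo string's frequency.
The beat rate fell, so the adjustment moved the banjo string toward 740 Hz — it must have started above the reference.

744.8333 Hz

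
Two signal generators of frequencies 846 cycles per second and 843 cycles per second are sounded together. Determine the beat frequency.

Beats arise from superposition of two nearby frequencies; the beat rate is |f₁ − f₂|.
|846 − 843| = 3 Hz.

3 Hz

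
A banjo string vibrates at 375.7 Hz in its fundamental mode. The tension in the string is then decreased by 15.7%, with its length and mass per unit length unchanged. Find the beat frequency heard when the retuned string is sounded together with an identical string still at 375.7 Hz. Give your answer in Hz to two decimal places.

For a string, f ∝ √T, so the new frequency is 375.7·√0.843 = 344.9491 Hz.
f_beat = |344.9491 − 375.7| = 30.75 Hz.

30.75 Hz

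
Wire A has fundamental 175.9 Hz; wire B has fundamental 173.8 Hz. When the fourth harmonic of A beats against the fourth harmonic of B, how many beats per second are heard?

8.4 Hz

Fourth harmonic of the first: 4·175.9 = 703.6 Hz.
Fourth harmonic of the second: 4·173.8 = 695.2 Hz.
f_beat = |703.6 − 695.2| = 8.4 Hz.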